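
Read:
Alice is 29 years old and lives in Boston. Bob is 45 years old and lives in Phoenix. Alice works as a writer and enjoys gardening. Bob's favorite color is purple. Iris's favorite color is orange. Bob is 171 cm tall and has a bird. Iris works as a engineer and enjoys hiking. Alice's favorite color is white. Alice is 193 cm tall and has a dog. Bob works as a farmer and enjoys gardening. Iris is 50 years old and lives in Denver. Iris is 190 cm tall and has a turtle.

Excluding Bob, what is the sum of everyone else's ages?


Sum (excluding Bob): 79

79


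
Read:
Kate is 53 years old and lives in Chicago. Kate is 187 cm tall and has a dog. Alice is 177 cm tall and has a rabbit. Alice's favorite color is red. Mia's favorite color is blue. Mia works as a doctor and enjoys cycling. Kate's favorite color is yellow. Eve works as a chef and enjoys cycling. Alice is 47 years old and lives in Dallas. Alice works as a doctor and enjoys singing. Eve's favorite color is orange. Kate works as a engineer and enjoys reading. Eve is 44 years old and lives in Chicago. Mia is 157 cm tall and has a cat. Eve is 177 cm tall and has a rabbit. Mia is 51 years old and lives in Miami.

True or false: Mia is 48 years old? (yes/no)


Mia is actually 51. no

no


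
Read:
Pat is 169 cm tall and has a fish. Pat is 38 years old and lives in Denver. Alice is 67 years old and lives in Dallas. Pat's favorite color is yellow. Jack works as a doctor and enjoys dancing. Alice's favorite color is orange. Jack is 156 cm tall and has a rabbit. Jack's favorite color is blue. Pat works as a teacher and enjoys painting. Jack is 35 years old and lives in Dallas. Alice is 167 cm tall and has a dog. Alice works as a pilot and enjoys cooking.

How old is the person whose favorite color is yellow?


Person with favorite color=yellow is Pat, age 38

38


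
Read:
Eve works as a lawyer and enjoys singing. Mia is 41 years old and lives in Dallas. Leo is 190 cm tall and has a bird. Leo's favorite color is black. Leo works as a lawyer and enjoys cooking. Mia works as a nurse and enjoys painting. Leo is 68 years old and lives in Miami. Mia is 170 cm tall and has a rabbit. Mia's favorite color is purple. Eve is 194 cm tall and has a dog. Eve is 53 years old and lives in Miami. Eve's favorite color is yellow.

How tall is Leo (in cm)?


Leo is 190 cm tall

190


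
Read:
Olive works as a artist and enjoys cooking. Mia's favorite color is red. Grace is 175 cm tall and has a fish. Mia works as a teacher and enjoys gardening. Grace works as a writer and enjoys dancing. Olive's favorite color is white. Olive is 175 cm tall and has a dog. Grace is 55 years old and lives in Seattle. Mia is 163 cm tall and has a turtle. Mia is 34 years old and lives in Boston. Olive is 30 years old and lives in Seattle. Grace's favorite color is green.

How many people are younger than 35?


Filter: 2

2


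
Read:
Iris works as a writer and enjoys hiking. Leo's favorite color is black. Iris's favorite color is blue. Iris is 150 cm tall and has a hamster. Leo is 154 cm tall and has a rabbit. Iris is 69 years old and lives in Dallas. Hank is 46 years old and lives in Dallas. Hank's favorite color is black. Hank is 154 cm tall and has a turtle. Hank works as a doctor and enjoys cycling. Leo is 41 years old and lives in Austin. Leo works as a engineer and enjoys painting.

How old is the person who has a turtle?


Person with turtle is Hank, age 46

46


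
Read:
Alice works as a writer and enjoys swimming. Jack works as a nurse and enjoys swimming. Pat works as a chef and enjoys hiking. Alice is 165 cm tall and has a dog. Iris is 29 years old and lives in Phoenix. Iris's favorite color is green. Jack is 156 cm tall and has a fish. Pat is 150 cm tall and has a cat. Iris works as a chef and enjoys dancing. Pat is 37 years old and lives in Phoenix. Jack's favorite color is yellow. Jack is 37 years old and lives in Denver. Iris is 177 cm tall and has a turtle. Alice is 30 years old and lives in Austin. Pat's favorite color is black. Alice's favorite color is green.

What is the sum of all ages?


37+30+37+29 = 133

133


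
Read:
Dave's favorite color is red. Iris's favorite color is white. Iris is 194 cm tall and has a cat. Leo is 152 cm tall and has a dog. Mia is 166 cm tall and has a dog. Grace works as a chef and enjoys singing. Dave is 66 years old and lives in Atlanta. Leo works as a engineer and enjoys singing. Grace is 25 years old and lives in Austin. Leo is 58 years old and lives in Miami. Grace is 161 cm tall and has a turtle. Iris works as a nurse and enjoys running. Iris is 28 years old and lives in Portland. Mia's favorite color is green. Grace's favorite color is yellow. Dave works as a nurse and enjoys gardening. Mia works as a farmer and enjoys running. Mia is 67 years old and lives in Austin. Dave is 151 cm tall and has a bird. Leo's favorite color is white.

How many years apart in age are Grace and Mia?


25 vs 67, diff = 42

42


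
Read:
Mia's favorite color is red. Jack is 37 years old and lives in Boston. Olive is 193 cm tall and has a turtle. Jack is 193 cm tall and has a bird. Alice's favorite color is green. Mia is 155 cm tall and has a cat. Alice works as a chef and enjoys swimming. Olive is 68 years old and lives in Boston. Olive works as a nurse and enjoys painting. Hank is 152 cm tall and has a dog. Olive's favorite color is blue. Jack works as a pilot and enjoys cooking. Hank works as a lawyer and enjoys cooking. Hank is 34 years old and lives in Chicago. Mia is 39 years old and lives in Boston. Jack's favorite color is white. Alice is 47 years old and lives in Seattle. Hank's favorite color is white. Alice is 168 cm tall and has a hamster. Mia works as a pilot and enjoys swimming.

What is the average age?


Sum=225, n=5, avg=45

45


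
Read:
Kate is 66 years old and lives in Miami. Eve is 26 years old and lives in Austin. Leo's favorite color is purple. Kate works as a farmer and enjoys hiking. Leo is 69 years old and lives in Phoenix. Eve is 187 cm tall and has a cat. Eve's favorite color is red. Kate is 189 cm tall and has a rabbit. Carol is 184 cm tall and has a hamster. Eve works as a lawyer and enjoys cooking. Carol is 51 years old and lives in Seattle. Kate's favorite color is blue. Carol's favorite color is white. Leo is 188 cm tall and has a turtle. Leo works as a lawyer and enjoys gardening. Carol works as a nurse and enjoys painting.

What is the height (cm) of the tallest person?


Tallest: Kate at 189 cm

189


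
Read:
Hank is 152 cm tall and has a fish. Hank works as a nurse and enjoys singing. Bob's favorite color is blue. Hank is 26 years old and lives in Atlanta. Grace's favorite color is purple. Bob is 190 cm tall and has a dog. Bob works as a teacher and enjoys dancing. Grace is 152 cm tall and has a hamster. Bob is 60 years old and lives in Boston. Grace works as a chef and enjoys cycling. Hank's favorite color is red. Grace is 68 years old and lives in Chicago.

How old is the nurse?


The nurse is Hank, age 26

26


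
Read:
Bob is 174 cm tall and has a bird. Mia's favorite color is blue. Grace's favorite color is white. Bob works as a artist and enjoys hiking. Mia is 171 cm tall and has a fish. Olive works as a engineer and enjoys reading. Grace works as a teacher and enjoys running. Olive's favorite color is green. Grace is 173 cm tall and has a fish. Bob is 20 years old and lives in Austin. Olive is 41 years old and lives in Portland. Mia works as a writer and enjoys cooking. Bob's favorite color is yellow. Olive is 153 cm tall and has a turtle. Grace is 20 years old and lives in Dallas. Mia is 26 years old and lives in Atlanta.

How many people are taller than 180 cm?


Taller than 180: 0

0


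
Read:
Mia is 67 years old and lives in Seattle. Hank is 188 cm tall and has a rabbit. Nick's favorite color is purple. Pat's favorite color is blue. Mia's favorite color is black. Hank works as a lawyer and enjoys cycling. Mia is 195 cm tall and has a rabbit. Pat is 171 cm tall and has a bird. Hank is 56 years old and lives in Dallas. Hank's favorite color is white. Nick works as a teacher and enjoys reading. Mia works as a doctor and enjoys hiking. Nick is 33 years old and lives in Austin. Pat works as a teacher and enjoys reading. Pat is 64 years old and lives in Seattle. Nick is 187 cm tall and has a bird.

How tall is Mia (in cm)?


Mia is 195 cm tall

195


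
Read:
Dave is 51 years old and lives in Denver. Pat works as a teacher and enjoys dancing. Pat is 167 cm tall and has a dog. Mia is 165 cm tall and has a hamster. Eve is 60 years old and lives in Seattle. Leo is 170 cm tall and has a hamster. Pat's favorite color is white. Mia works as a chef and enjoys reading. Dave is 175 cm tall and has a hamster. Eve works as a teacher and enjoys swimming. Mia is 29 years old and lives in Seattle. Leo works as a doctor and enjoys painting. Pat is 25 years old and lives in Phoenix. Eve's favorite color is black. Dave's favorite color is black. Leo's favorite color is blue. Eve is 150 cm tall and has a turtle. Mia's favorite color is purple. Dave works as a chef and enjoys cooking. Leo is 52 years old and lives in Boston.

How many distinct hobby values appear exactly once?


Unique hobby values: 5

5


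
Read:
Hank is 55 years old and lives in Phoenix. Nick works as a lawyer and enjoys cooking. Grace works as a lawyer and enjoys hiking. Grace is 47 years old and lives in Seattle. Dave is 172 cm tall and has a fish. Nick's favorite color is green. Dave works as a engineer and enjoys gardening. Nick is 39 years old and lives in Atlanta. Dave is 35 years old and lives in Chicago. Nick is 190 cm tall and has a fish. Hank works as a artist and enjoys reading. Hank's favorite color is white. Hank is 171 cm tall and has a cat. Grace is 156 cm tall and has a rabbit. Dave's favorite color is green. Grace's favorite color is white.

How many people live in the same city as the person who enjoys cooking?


Person with hobby cooking is Nick, city Atlanta. Count = 1

1


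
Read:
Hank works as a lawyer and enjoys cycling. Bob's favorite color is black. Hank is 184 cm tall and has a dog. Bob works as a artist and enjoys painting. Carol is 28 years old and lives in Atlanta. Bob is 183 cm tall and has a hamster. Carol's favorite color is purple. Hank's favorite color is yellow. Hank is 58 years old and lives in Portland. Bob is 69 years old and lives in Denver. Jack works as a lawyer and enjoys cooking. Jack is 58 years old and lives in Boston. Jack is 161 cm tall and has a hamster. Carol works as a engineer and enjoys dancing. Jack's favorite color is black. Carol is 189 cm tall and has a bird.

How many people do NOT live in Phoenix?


Not in Phoenix: 4

4


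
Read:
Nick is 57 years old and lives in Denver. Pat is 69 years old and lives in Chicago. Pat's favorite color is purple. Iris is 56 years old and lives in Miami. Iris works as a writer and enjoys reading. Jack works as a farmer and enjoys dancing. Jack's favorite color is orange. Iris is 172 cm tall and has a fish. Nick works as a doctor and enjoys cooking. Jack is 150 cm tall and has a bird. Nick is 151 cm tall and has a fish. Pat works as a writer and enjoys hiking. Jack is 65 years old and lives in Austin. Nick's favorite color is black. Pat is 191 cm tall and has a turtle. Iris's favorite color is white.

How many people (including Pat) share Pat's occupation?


Pat is a writer. Count = 2

2


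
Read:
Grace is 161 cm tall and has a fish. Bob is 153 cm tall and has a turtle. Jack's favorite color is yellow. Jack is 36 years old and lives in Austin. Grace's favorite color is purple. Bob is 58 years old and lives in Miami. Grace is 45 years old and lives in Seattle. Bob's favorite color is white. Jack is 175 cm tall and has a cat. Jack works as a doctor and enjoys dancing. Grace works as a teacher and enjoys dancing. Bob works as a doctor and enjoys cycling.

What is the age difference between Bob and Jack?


|58 - 36| = 22

22


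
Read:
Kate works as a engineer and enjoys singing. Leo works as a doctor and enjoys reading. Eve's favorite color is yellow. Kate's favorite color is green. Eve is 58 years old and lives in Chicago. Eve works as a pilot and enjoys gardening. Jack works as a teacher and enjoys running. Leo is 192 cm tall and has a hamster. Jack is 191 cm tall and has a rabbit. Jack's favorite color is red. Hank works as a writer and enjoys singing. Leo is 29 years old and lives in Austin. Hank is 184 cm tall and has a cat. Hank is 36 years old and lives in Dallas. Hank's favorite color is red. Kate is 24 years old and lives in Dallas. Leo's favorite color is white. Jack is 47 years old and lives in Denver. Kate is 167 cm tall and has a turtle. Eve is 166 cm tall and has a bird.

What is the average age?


Sum=194, n=5, avg=38.8

38.8


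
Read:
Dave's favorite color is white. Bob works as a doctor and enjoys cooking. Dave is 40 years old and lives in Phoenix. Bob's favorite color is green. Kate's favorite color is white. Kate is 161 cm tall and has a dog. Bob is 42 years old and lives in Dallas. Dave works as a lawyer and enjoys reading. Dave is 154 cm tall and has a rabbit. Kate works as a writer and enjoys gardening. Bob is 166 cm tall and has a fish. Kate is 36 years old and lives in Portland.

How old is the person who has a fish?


Person with fish is Bob, age 42

42


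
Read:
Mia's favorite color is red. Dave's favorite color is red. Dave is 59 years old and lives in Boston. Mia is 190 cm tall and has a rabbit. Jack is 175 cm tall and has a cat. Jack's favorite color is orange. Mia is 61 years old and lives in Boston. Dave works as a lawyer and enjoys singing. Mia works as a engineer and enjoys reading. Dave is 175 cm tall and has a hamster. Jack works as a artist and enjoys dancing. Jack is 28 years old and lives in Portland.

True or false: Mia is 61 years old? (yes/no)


Mia is actually 61. yes

yes


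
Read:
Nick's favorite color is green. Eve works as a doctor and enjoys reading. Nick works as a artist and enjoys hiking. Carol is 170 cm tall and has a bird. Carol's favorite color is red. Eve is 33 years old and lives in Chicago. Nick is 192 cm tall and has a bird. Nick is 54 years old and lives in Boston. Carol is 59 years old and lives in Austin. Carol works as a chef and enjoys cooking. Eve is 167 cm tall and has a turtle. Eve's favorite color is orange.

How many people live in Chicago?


Count in Chicago: 1

1


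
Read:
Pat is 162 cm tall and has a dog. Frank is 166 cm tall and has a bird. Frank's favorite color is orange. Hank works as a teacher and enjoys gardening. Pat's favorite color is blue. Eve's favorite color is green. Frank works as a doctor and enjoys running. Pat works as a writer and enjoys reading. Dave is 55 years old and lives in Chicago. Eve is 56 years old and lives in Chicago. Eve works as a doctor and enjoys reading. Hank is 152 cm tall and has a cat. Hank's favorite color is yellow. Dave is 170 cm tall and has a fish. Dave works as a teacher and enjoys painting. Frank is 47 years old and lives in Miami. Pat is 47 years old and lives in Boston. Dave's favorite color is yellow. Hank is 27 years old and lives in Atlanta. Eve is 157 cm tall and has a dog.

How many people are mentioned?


People: Eve, Pat, Dave, Frank, Hank. Count = 5

5


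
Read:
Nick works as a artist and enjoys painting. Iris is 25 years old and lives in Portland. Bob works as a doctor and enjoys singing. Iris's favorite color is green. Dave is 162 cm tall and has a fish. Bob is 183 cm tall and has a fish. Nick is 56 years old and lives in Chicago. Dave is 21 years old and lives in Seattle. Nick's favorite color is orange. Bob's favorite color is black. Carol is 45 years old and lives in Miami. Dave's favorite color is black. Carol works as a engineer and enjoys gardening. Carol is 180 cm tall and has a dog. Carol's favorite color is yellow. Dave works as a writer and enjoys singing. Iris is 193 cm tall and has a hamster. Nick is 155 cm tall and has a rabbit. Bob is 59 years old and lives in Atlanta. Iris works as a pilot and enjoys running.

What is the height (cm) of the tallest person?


Tallest: Iris at 193 cm

193


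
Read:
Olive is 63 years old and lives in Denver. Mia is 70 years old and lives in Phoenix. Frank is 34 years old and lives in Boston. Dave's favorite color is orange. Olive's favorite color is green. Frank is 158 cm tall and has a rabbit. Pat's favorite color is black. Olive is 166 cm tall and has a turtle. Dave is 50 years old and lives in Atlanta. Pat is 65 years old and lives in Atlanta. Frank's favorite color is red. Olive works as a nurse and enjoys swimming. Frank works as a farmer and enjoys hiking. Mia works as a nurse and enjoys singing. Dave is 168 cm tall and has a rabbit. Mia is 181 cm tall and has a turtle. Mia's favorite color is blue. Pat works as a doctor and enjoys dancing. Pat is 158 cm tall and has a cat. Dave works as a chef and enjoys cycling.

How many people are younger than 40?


Filter: 1

1


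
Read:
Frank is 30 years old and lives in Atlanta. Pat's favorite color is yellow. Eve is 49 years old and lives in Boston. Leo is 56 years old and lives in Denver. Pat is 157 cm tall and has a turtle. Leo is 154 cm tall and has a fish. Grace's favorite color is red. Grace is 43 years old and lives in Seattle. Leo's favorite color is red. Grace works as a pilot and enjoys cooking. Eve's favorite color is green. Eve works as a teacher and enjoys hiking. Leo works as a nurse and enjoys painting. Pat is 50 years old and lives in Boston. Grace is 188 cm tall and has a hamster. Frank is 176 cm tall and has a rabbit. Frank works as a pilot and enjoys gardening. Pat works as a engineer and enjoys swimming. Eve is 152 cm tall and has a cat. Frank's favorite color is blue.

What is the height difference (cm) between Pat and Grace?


|157 - 188| = 31

31


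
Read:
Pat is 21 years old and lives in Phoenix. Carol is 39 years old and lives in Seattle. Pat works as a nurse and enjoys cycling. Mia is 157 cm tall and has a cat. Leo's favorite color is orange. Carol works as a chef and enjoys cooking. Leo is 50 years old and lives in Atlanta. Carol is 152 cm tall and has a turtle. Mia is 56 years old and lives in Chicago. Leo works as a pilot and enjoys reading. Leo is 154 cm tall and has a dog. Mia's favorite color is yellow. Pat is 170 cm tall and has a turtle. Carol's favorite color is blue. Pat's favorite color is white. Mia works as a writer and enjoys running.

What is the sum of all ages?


50+39+56+21 = 166

166


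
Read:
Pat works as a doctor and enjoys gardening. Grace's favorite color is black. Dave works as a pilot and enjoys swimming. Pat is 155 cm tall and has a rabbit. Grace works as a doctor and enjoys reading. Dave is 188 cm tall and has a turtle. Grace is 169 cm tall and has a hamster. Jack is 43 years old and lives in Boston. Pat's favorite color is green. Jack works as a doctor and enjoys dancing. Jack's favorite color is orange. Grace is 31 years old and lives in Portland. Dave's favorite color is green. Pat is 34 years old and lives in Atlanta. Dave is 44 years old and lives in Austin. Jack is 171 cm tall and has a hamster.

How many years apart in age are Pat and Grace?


34 vs 31, diff = 3

3


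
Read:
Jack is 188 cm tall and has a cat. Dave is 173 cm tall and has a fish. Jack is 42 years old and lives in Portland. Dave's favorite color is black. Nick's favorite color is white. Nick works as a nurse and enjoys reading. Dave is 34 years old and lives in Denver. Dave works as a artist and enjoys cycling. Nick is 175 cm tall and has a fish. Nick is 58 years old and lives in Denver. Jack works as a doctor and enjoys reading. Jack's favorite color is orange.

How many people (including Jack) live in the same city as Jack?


Jack lives in Portland. Count = 1

1


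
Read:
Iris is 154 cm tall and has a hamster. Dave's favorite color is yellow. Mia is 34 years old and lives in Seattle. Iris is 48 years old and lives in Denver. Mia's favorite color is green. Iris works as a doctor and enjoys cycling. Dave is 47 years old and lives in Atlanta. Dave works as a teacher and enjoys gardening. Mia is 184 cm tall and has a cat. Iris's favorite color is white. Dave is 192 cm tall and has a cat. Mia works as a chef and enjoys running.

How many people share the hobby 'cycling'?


Count: 1

1


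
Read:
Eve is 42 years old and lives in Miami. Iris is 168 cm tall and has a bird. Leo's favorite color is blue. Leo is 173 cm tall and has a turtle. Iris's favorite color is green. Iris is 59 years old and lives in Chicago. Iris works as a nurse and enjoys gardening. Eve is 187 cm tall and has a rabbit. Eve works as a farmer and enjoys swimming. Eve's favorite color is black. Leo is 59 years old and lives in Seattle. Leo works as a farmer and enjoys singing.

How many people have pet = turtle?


Count: 1

1


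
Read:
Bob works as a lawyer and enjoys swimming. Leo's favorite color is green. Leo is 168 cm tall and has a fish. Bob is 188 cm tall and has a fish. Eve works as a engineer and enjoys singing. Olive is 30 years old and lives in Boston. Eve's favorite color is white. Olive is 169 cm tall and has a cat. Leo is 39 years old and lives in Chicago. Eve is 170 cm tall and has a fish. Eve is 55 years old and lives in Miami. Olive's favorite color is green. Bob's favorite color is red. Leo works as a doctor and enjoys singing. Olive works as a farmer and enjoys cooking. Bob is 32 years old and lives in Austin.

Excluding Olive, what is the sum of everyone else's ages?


Sum (excluding Olive): 126

126


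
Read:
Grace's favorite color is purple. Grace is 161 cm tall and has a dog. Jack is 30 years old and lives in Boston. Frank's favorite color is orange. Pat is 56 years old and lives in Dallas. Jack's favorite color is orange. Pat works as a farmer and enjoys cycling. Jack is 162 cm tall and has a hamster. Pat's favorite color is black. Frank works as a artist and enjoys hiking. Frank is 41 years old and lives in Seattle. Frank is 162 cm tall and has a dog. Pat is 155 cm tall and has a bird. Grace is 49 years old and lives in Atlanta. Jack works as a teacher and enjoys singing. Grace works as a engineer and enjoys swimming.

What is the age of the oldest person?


Oldest: Pat at 56

56


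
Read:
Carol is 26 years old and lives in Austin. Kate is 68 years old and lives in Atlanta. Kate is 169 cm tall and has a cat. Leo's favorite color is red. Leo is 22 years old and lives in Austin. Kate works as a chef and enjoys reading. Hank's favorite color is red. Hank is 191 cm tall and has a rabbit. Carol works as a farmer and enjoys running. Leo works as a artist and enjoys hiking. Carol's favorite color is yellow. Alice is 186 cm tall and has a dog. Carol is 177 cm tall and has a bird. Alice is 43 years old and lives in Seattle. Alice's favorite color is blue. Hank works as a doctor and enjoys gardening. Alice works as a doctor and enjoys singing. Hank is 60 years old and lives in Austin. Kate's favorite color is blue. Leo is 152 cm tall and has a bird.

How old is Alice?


Alice is 43 years old

43


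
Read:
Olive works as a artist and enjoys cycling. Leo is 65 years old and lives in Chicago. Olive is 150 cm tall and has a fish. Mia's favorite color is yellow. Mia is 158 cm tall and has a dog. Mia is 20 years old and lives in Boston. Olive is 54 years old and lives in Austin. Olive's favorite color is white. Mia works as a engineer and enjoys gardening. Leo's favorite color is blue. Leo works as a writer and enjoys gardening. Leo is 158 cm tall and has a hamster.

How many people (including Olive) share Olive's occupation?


Olive is a artist. Count = 1

1


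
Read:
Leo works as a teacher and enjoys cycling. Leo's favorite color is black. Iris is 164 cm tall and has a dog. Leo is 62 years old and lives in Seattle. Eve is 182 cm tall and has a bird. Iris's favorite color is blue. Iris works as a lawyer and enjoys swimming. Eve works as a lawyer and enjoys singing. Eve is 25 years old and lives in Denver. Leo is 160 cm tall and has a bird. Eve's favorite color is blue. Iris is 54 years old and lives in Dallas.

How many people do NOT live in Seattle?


Not in Seattle: 2

2


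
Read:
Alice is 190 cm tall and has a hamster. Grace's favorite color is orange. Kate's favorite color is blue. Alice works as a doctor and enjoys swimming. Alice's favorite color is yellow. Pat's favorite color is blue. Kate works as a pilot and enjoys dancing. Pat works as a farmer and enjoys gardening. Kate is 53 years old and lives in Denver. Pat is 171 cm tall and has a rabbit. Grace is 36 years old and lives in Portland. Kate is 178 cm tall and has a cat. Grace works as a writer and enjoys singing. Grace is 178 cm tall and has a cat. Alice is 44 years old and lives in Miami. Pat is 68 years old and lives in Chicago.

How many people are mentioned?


People: Grace, Pat, Kate, Alice. Count = 4

4


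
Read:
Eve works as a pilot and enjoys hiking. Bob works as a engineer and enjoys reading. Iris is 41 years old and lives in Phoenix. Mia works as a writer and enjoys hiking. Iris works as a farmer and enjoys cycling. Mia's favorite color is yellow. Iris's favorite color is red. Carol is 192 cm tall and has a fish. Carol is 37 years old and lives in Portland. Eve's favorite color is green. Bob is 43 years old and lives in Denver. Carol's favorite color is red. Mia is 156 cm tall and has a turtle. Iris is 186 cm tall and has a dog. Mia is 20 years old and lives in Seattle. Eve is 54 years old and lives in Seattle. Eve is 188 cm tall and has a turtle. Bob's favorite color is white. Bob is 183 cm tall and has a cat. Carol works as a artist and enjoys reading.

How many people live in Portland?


Count in Portland: 1

1


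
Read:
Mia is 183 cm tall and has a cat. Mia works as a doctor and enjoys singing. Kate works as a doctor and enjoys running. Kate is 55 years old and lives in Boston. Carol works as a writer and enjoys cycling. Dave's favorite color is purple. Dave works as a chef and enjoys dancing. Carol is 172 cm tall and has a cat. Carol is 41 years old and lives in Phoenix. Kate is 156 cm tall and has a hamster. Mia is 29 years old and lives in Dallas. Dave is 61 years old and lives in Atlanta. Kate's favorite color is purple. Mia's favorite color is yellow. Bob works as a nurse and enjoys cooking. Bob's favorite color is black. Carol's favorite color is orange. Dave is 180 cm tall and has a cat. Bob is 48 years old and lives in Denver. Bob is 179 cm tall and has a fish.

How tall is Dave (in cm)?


Dave is 180 cm tall

180


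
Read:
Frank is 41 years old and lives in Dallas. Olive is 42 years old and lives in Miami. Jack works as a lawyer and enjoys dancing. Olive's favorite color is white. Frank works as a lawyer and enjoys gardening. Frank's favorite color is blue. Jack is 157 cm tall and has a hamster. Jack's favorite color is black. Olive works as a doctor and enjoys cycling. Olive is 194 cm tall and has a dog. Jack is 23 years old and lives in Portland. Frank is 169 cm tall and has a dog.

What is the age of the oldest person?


Oldest: Olive at 42

42


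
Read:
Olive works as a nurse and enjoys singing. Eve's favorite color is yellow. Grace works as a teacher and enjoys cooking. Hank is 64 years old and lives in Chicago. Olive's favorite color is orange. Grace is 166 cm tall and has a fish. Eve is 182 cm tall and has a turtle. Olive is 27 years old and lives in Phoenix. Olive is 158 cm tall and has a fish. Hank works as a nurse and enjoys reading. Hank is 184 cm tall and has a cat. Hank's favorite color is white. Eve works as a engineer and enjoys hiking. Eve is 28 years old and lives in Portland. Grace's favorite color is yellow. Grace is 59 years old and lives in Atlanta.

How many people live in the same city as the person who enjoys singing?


Person with hobby singing is Olive, city Phoenix. Count = 1

1


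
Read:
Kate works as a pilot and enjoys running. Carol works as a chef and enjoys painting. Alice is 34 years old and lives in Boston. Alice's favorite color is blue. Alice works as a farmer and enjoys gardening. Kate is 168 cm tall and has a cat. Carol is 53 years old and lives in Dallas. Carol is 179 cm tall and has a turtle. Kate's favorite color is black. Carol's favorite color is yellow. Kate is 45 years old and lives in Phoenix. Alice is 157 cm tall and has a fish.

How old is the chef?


The chef is Carol, age 53

53


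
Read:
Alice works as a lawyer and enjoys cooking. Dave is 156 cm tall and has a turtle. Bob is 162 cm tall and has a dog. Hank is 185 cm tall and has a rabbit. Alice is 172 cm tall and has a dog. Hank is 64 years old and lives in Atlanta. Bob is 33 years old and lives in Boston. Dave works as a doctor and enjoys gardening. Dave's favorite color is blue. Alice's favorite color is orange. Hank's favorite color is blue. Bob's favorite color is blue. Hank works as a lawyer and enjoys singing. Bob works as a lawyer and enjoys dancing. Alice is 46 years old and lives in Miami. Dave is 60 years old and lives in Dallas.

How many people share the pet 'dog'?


Count: 2

2


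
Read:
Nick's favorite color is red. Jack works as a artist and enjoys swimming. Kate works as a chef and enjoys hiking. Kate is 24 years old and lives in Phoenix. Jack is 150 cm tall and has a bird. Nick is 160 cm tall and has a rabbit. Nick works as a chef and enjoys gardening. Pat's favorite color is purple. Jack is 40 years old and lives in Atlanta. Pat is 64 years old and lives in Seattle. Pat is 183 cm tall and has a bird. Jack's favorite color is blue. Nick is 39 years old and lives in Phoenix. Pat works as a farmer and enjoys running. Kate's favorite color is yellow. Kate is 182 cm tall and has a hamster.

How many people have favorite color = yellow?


Count: 1

1


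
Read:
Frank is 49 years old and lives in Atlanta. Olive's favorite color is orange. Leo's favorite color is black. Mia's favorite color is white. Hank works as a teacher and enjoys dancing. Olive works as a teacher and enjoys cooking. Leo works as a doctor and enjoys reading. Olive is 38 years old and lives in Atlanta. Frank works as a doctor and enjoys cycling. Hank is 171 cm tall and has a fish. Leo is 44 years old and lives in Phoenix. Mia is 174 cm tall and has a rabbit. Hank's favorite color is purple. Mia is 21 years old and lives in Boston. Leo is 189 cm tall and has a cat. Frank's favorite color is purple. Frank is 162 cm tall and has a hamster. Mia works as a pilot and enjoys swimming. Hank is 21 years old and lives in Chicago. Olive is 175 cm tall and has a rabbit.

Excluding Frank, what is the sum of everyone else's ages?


Sum (excluding Frank): 124

124


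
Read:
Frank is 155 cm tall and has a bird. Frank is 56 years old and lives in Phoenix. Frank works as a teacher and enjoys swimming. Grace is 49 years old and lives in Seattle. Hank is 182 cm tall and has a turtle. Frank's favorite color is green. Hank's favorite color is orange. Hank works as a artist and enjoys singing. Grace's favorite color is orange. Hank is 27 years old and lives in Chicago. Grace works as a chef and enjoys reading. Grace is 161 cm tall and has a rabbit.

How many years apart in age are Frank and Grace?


56 vs 49, diff = 7

7


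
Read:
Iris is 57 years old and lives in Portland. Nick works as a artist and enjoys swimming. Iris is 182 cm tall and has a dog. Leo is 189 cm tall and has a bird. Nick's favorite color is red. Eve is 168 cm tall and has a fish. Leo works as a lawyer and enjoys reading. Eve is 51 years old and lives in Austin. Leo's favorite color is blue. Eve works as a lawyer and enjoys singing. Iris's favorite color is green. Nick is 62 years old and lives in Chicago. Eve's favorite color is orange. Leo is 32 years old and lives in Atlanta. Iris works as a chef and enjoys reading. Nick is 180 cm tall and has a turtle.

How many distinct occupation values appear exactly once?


Unique occupation values: 2

2


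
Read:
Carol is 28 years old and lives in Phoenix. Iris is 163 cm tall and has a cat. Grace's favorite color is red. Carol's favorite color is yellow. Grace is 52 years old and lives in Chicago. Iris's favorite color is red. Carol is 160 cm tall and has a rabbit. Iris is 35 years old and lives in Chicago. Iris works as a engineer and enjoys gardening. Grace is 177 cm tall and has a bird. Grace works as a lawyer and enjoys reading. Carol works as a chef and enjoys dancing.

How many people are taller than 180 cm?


Taller than 180: 0

0


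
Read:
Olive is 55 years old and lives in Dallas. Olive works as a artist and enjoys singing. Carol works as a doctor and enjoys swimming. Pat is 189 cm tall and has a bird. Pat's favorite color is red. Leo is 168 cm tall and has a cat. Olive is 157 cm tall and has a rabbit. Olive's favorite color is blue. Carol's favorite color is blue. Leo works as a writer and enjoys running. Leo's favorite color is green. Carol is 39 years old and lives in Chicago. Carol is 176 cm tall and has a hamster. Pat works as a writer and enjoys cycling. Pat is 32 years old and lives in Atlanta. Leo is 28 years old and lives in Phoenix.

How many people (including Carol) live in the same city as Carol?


Carol lives in Chicago. Count = 1

1


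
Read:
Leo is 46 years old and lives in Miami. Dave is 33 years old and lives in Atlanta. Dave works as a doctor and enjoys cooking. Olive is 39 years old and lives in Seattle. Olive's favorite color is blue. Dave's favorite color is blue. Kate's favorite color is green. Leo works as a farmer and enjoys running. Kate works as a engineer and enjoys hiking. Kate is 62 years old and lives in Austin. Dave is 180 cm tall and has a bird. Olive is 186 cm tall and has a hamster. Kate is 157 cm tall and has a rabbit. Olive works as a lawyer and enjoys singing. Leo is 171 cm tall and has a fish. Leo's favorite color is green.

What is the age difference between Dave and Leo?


|33 - 46| = 13

13


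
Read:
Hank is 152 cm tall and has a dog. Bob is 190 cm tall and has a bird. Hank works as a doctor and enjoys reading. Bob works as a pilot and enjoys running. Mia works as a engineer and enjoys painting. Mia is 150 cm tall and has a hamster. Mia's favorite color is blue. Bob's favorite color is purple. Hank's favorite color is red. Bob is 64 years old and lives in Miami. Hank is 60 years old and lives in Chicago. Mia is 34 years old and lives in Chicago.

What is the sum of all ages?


34+64+60 = 158

158


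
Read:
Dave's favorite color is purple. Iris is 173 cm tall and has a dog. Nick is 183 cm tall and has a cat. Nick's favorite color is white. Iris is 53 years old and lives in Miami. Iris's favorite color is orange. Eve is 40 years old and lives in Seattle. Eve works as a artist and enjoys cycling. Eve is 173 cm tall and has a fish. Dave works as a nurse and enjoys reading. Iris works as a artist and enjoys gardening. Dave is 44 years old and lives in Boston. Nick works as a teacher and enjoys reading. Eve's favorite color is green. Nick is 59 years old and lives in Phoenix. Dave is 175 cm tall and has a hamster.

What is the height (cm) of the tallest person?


Tallest: Nick at 183 cm

183


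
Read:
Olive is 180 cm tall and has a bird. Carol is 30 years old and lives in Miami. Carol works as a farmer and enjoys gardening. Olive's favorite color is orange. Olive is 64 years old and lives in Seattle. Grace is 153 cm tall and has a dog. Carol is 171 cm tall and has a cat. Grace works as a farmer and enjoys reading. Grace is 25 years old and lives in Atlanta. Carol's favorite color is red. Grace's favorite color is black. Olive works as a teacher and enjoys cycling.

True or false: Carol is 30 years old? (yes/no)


Carol is actually 30. yes

yes


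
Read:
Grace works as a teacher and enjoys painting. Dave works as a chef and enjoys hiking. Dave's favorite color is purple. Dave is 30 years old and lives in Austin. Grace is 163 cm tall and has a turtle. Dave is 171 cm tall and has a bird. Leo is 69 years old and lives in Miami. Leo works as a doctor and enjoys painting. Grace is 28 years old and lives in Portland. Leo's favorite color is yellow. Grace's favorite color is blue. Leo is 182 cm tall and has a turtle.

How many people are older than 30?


Filter: 1

1


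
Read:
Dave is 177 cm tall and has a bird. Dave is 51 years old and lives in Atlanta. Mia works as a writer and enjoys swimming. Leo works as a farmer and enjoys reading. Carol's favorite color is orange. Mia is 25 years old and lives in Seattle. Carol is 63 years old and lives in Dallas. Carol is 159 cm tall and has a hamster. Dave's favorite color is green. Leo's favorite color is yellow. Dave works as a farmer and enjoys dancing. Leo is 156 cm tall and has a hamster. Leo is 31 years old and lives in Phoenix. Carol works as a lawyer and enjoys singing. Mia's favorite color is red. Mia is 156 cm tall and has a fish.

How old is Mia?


Mia is 25 years old

25


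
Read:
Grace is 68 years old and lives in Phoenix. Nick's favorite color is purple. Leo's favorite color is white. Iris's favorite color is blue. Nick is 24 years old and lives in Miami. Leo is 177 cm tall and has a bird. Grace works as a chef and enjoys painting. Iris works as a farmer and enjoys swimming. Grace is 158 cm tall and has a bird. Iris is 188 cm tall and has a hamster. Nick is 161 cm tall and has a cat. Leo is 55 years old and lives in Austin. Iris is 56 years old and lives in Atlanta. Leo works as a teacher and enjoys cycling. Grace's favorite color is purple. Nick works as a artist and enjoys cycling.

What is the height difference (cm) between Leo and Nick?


|177 - 161| = 16

16


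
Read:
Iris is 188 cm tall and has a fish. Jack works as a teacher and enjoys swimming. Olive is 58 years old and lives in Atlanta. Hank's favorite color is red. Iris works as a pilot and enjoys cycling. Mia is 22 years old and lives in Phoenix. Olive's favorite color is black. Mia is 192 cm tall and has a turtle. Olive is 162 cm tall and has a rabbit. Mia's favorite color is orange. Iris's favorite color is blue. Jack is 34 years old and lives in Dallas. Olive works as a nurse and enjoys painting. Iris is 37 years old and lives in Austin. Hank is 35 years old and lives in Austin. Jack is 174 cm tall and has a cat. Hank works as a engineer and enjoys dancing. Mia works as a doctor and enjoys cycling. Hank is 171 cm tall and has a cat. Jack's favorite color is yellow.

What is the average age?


Sum=186, n=5, avg=37.2

37.2


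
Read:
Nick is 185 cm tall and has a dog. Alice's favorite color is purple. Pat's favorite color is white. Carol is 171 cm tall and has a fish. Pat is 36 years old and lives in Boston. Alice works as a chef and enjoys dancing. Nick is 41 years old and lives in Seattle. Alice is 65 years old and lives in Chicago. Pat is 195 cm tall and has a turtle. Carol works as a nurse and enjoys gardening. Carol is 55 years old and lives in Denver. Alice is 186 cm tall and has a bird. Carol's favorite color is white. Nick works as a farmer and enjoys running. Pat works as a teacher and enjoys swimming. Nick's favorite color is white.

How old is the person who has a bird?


Person with bird is Alice, age 65

65


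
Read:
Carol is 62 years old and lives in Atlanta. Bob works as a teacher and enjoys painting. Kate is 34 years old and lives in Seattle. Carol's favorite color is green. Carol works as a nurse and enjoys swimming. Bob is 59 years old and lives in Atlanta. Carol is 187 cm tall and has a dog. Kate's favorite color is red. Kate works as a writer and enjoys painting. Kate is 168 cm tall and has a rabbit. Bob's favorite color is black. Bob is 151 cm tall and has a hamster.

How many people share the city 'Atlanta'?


Count: 2

2


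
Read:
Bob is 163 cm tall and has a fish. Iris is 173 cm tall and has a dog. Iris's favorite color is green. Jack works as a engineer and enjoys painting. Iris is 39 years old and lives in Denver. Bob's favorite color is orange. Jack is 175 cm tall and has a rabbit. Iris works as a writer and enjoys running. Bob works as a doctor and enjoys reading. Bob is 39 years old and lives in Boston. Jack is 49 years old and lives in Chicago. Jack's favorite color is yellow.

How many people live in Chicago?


Count in Chicago: 1

1
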